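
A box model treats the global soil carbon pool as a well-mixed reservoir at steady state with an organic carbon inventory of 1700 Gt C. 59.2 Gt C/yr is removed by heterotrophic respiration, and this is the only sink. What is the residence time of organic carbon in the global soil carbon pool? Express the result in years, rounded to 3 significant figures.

τ = M / F = 1700 / 59.2 = 28.72 yr.

28.7 yr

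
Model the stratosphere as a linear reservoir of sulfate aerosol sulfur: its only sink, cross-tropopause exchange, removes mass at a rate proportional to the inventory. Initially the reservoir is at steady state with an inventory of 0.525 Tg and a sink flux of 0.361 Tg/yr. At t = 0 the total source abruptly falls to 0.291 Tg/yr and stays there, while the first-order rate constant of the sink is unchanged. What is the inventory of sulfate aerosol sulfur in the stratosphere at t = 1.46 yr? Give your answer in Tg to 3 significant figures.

The sink rate constant is k = F₀/M₀ = 0.361/0.525 = 0.6876 yr⁻¹.
Solving dM/dt = F₁ − kM with M(0) = M₀ gives M(t) = F₁/k + (M₀ − F₁/k)·e^(−kt).
F₁/k = 0.291/0.6876 = 0.42320 Tg; kt = 0.6876 × 1.46 = 1.004, e^(−kt) = 0.3664.
M(1.46) = 0.42320 + (0.525 − 0.42320) × 0.3664 = 0.42320 + 0.03730 = 0.46050 Tg.

0.461 Tg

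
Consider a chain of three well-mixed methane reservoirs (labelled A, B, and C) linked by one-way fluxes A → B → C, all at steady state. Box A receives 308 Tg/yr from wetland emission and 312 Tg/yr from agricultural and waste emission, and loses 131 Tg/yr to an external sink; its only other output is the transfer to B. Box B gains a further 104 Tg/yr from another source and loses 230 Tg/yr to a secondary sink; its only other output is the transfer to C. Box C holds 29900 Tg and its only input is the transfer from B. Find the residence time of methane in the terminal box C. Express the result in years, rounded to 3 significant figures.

Box A: F(A→B) = (308 + 312) − 131 = 489.00 Tg/yr.
Box B: F(B→C) = (489.00 + 104) − 230 = 363.00 Tg/yr.
Box C throughput = its input = 363.00 Tg/yr; τ = 29900 / 363.00 = 82.37 yr.

82.4 yr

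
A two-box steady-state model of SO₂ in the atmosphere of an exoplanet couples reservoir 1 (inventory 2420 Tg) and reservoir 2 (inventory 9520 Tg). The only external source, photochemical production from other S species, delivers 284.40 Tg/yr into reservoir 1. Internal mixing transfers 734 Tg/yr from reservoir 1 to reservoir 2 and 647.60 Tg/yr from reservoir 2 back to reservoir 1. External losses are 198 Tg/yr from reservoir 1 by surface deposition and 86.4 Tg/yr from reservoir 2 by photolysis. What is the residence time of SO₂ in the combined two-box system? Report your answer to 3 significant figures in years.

Residence time in the combined system uses the total inventory and the total *external* removal — internal exchanges between the two boxes cancel.
M_total = 2420 + 9520 = 11940 Tg.
ΣF_external_out = 198 + 86.4 = 284.40 Tg/yr.
τ = M_total / ΣF_ext = 11940 / 284.40 = 41.98 yr.

42.0 yr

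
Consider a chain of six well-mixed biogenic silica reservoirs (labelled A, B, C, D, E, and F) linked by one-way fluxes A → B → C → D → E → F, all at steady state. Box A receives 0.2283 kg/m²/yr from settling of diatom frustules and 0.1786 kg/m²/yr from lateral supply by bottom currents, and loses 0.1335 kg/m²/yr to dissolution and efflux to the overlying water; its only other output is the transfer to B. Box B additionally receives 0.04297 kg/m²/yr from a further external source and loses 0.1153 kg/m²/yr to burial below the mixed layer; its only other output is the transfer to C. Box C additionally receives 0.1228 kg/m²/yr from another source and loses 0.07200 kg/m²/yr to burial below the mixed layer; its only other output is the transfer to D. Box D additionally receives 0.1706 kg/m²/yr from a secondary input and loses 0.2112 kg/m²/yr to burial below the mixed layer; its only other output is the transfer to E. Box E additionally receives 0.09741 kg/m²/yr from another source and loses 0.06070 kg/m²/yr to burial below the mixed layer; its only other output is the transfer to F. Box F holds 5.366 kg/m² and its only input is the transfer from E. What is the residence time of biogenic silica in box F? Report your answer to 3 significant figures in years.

21.6 yr

Box A: F(A→B) = (0.2283 + 0.1786) − 0.1335 = 0.27340 kg/m²/yr.
Box B: F(B→C) = (0.27340 + 0.04297) − 0.1153 = 0.20107 kg/m²/yr.
Box C: F(C→D) = (0.20107 + 0.1228) − 0.07200 = 0.25187 kg/m²/yr.
Box D: F(D→E) = (0.25187 + 0.1706) − 0.2112 = 0.21127 kg/m²/yr.
Box E: F(E→F) = (0.21127 + 0.09741) − 0.06070 = 0.24798 kg/m²/yr.
Box F throughput = its input = 0.24798 kg/m²/yr; τ = 5.366 / 0.24798 = 21.64 yr.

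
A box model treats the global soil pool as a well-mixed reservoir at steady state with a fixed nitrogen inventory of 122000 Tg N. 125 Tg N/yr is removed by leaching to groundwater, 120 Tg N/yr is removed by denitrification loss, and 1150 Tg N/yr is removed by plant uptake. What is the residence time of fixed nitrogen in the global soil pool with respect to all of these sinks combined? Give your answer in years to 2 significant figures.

87 yr

Total removal flux = 125 + 120 + 1150 = 1395.0 Tg N/yr.
τ = M / ΣF_out = 122000 / 1395.0 = 87.46 yr.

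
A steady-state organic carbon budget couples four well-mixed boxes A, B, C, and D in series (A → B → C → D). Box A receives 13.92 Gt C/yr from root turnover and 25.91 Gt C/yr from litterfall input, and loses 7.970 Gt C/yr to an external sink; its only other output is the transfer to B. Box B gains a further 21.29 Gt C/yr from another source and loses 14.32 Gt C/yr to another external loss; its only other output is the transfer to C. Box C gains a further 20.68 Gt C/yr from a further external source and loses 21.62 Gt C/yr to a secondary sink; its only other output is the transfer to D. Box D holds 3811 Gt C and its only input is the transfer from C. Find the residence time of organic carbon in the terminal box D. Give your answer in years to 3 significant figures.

Box A: F(A→B) = (13.92 + 25.91) − 7.970 = 31.860 Gt C/yr.
Box B: F(B→C) = (31.860 + 21.29) − 14.32 = 38.830 Gt C/yr.
Box C: F(C→D) = (38.830 + 20.68) − 21.62 = 37.890 Gt C/yr.
Box D throughput = its input = 37.890 Gt C/yr; τ = 3811 / 37.890 = 100.6 yr.

101 yr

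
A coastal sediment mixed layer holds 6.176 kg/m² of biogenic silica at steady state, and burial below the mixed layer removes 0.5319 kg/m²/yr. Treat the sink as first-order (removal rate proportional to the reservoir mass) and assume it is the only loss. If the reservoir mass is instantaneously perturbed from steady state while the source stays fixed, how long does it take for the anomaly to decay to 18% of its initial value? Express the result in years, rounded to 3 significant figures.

For a linear reservoir the anomaly decays as exp(−t/τ) with τ = M/F = 6.176/0.5319 = 11.61 yr.
exp(−t/τ) = 0.18 ⇒ t = −τ ln(0.18) = 11.61 × 1.715 = 19.91 yr.

19.9 yr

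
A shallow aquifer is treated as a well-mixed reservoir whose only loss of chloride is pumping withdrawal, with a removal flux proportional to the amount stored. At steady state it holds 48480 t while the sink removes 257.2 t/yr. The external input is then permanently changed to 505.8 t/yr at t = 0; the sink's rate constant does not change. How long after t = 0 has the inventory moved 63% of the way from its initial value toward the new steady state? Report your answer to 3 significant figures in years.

187 yr

τ = M₀/F₀ = 48480/257.2 = 188.5 yr.
The remaining gap fraction is e^(−t/τ); 63% covered ⇒ e^(−t/τ) = 0.370.
t = −τ ln(0.370) = 188.5 × 0.9943 = 187.4 yr.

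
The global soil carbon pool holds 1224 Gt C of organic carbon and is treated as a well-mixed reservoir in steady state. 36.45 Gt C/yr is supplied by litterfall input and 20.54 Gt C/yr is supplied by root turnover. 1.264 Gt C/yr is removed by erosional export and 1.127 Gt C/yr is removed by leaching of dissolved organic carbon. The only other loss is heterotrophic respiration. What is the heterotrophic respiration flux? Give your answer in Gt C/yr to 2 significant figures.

At steady state ΣF_in = ΣF_out.
ΣF_in = 36.45 + 20.54 = 56.990 Gt C/yr.
Heterotrophic respiration flux = ΣF_in − (1.264 + 1.127) = 56.990 − 2.391 = 54.60 Gt C/yr.

55 Gt C/yr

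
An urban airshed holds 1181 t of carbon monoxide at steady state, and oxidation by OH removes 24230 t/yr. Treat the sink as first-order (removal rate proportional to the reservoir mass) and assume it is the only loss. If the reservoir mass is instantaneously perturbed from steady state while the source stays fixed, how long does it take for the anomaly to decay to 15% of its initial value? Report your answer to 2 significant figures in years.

0.092 yr

For a linear reservoir the anomaly decays as exp(−t/τ) with τ = M/F = 1181/24230 = 0.04874 yr.
exp(−t/τ) = 0.15 ⇒ t = −τ ln(0.15) = 0.04874 × 1.897 = 0.09247 yr.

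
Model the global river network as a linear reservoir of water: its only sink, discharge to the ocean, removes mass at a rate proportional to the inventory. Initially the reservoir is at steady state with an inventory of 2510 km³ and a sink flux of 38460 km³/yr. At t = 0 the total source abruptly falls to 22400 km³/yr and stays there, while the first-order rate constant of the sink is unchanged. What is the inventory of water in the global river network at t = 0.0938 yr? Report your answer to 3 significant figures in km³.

τ = M₀/F₀ = 2510/38460 = 0.06526 yr; rate constant k = 1/τ.
New steady state M_∞ = F₁/k = F₁·τ = 22400 × 0.06526 = 1461.9 km³.
M(t) = M_∞ + (M₀ − M_∞)·e^(−t/τ); t/τ = 0.0938/0.06526 = 1.437, so e^(−t/τ) = 0.2376.
M(t) = 1461.9 + 1048 × 0.2376 = 1710.9 km³.

1710 km³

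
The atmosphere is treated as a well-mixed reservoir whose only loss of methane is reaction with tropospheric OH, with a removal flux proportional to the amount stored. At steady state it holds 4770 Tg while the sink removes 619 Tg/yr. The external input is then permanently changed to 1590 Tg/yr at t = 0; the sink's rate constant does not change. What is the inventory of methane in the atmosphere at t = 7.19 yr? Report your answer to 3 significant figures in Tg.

9310 Tg

The sink rate constant is k = F₀/M₀ = 619/4770 = 0.1298 yr⁻¹.
Solving dM/dt = F₁ − kM with M(0) = M₀ gives M(t) = F₁/k + (M₀ − F₁/k)·e^(−kt).
F₁/k = 1590/0.1298 = 12253 Tg; kt = 0.1298 × 7.19 = 0.9330, e^(−kt) = 0.3934.
M(7.19) = 12253 + (4770 − 12253) × 0.3934 = 12253 − 2943 = 9309.2 Tg.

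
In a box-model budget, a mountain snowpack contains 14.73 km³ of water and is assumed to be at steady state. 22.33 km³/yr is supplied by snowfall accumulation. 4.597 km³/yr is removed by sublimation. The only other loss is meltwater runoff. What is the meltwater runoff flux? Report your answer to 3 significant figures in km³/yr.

17.7 km³/yr

At steady state ΣF_in = ΣF_out.
ΣF_in = 22.330 km³/yr.
Meltwater runoff flux = ΣF_in − (4.597) = 22.330 − 4.597 = 17.73 km³/yr.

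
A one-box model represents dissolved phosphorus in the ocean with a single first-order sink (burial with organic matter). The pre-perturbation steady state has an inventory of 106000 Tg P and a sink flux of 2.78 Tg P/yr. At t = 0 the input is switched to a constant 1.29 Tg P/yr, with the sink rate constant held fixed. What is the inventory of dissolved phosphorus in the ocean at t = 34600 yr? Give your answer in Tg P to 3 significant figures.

72100 Tg P

Residence time τ = M₀/F₀ = 38130 yr. The eventual steady state is M_∞ = M₀·(F₁/F₀) = 106000 × 1.29/2.78 = 49187 Tg P.
The anomaly ΔM(t) = M(t) − M_∞ decays as ΔM₀·e^(−t/τ) with ΔM₀ = 106000 − 49187 = 56810 Tg P.
At t = 34600 yr, e^(−t/τ) = e^(−0.9074) = 0.4036, so ΔM = 22930 Tg P and M = 49187 + 22930 = 72114 Tg P.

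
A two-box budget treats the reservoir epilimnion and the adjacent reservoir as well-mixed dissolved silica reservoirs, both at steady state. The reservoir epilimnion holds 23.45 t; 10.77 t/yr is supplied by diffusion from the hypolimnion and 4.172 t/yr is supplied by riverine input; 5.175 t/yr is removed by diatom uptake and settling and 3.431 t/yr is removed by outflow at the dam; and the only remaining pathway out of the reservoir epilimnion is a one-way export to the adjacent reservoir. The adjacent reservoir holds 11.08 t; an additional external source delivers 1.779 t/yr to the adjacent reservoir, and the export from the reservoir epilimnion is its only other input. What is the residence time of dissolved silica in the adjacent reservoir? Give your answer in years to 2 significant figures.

1.4 yr

Balance the reservoir epilimnion: ΣF_in = 10.77 + 4.172 = 14.942 t/yr.
Export to the adjacent reservoir = ΣF_in − (5.175 + 3.431) = 6.3360 t/yr.
Total input to the adjacent reservoir = 6.3360 + 1.779 = 8.1150 t/yr; at steady state this equals its total output.
τ = M / F = 11.08 / 8.1150 = 1.365 yr.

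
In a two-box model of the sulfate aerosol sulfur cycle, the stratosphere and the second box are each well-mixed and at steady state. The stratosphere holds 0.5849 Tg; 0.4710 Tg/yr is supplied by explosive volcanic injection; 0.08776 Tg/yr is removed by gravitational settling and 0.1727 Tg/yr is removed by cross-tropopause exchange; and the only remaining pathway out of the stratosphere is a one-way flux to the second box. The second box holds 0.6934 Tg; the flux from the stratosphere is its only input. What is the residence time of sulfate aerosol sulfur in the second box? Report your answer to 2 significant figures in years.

Balance the stratosphere: ΣF_in = 0.47100 Tg/yr.
Flux to the second box = ΣF_in − (0.08776 + 0.1727) = 0.21054 Tg/yr.
At steady state the output of the second box equals its input, 0.21054 Tg/yr.
τ = M / F = 0.6934 / 0.21054 = 3.293 yr.

3.3 yr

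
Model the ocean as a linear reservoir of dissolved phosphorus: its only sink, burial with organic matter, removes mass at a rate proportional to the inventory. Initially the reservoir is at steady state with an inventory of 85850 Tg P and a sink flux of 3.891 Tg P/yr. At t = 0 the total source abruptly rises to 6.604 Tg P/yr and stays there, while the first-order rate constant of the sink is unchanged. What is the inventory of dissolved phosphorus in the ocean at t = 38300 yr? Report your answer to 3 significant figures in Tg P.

Residence time τ = M₀/F₀ = 22060 yr. The eventual steady state is M_∞ = M₀·(F₁/F₀) = 85850 × 6.604/3.891 = 145710 Tg P.
The anomaly ΔM(t) = M(t) − M_∞ decays as ΔM₀·e^(−t/τ) with ΔM₀ = 85850 − 145710 = −59860 Tg P.
At t = 38300 yr, e^(−t/τ) = e^(−1.736) = 0.1762, so ΔM = −10550 Tg P and M = 145710 − 10550 = 135160 Tg P.

135000 Tg P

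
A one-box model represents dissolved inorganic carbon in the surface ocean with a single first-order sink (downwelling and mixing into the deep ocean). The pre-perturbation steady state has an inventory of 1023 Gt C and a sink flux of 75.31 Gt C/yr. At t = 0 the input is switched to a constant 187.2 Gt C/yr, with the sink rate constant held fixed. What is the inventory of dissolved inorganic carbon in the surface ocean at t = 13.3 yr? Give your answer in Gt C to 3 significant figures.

τ = M₀/F₀ = 1023/75.31 = 13.58 yr; rate constant k = 1/τ.
New steady state M_∞ = F₁/k = F₁·τ = 187.2 × 13.58 = 2542.9 Gt C.
M(t) = M_∞ + (M₀ − M_∞)·e^(−t/τ); t/τ = 13.3/13.58 = 0.9791, so e^(−t/τ) = 0.3756.
M(t) = 2542.9 − 1520 × 0.3756 = 1972.0 Gt C.

1970 Gt C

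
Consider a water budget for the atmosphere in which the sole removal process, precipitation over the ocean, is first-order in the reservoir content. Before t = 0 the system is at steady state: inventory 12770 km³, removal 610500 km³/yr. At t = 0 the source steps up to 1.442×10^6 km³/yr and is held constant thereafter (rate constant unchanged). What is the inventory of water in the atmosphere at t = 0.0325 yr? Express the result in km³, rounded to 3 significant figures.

26500 km³

τ = M₀/F₀ = 12770/610500 = 0.02092 yr; rate constant k = 1/τ.
New steady state M_∞ = F₁/k = F₁·τ = 1.442×10^6 × 0.02092 = 30163 km³.
M(t) = M_∞ + (M₀ − M_∞)·e^(−t/τ); t/τ = 0.0325/0.02092 = 1.554, so e^(−t/τ) = 0.2115.
M(t) = 30163 − 17390 × 0.2115 = 26485 km³.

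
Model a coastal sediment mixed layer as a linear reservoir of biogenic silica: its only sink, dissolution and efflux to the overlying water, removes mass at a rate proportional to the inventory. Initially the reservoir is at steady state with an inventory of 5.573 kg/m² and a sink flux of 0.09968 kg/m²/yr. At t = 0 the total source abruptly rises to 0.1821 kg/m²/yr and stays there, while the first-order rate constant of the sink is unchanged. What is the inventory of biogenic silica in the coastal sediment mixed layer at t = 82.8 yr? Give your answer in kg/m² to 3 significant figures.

τ = M₀/F₀ = 5.573/0.09968 = 55.91 yr; rate constant k = 1/τ.
New steady state M_∞ = F₁/k = F₁·τ = 0.1821 × 55.91 = 10.181 kg/m².
M(t) = M_∞ + (M₀ − M_∞)·e^(−t/τ); t/τ = 82.8/55.91 = 1.481, so e^(−t/τ) = 0.2274.
M(t) = 10.181 − 4.608 × 0.2274 = 9.1331 kg/m².

9.13 kg/m²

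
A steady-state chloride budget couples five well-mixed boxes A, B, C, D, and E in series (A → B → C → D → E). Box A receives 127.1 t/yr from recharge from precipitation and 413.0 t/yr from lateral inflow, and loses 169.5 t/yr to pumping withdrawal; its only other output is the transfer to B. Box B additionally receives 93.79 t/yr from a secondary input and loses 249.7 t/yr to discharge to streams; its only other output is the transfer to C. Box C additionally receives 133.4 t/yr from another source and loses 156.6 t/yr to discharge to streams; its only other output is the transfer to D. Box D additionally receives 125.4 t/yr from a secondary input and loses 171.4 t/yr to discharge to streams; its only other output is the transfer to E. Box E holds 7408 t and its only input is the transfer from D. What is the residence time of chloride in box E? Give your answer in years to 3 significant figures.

50.9 yr

Box A: F(A→B) = (127.1 + 413.0) − 169.5 = 370.60 t/yr.
Box B: F(B→C) = (370.60 + 93.79) − 249.7 = 214.69 t/yr.
Box C: F(C→D) = (214.69 + 133.4) − 156.6 = 191.49 t/yr.
Box D: F(D→E) = (191.49 + 125.4) − 171.4 = 145.49 t/yr.
Box E throughput = its input = 145.49 t/yr; τ = 7408 / 145.49 = 50.92 yr.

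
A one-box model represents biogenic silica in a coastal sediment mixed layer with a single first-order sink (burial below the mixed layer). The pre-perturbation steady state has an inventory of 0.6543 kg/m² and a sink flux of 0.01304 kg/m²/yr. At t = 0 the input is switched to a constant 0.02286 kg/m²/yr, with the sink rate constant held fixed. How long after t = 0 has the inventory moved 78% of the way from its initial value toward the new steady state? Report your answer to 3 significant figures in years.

76.0 yr

τ = M₀/F₀ = 0.6543/0.01304 = 50.18 yr.
The remaining gap fraction is e^(−t/τ); 78% covered ⇒ e^(−t/τ) = 0.220.
t = −τ ln(0.220) = 50.18 × 1.514 = 75.97 yr.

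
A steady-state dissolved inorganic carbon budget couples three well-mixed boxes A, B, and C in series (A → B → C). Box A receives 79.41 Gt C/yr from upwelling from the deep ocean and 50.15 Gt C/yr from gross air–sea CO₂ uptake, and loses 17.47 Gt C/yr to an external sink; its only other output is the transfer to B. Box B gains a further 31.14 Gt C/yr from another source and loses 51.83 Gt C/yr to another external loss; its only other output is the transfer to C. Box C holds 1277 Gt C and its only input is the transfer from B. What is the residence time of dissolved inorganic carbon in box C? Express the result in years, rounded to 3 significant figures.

Box A: F(A→B) = (79.41 + 50.15) − 17.47 = 112.09 Gt C/yr.
Box B: F(B→C) = (112.09 + 31.14) − 51.83 = 91.400 Gt C/yr.
Box C throughput = its input = 91.400 Gt C/yr; τ = 1277 / 91.400 = 13.97 yr.

14.0 yr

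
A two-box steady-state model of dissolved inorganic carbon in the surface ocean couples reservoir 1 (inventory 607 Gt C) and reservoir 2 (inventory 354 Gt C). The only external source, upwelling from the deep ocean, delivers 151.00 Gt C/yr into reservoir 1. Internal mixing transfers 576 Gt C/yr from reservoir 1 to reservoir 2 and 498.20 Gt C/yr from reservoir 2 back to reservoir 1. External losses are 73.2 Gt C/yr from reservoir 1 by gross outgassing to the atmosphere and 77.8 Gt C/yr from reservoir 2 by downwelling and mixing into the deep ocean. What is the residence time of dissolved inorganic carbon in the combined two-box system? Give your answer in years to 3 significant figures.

6.36 yr

Residence time in the combined system uses the total inventory and the total *external* removal — internal exchanges between the two boxes cancel.
M_total = 607 + 354 = 961.00 Gt C.
ΣF_external_out = 73.2 + 77.8 = 151.00 Gt C/yr.
τ = M_total / ΣF_ext = 961.00 / 151.00 = 6.364 yr.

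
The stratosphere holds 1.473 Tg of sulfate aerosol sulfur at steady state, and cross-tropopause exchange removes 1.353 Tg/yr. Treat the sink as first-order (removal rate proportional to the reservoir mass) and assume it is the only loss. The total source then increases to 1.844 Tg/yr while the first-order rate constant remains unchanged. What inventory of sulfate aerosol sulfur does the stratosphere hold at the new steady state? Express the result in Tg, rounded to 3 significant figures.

2.01 Tg

Rate constant k = F/M = 1.353 / 1.473 = 0.9185 yr⁻¹.
At the new steady state, source = k·M_new ⇒ M_new = 1.844 / 0.9185 = 2.008 Tg.
(Equivalently M_new = M × F_new/F_old = 1.473 × 1.844/1.353.)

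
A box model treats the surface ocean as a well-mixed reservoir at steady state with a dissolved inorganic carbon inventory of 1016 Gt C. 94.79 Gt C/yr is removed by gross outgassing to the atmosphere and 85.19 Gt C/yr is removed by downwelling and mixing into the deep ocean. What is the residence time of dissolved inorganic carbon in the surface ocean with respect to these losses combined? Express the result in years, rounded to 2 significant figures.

Total removal = 94.79 + 85.19 = 179.98 Gt C/yr.
τ = M / ΣF_out = 1016 / 179.98 = 5.645 yr.

5.6 yr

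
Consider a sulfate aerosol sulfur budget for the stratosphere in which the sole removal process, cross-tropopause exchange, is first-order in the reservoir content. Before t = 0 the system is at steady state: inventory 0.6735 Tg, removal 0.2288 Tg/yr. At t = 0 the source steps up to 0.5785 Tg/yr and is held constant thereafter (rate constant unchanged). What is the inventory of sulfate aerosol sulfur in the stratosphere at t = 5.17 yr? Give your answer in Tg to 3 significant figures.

1.53 Tg

The sink rate constant is k = F₀/M₀ = 0.2288/0.6735 = 0.3397 yr⁻¹.
Solving dM/dt = F₁ − kM with M(0) = M₀ gives M(t) = F₁/k + (M₀ − F₁/k)·e^(−kt).
F₁/k = 0.5785/0.3397 = 1.7029 Tg; kt = 0.3397 × 5.17 = 1.756, e^(−kt) = 0.1727.
M(5.17) = 1.7029 + (0.6735 − 1.7029) × 0.1727 = 1.7029 − 0.1777 = 1.5251 Tg.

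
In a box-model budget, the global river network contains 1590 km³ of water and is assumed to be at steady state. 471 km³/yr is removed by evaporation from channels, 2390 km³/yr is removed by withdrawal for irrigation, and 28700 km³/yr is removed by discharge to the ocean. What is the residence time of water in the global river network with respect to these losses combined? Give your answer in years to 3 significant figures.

0.0504 yr

Total removal = 471.0 + 2390 + 28700 = 31561 km³/yr.
τ = M / ΣF_out = 1590 / 31561 = 0.05038 yr.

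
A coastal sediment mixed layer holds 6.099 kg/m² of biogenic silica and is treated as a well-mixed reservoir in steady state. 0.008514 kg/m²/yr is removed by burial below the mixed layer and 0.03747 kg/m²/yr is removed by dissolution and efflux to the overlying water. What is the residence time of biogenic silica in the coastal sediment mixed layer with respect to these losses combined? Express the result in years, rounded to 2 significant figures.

130 yr

Total removal = 0.008514 + 0.03747 = 0.045984 kg/m²/yr.
τ = M / ΣF_out = 6.099 / 0.045984 = 132.6 yr.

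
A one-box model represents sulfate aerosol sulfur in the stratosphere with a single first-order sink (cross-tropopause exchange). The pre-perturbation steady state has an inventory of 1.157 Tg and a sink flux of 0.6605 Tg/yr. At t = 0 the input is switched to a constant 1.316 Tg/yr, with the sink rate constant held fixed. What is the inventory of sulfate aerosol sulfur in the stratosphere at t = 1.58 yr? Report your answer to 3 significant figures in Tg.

τ = M₀/F₀ = 1.157/0.6605 = 1.752 yr; rate constant k = 1/τ.
New steady state M_∞ = F₁/k = F₁·τ = 1.316 × 1.752 = 2.3052 Tg.
M(t) = M_∞ + (M₀ − M_∞)·e^(−t/τ); t/τ = 1.58/1.752 = 0.9020, so e^(−t/τ) = 0.4058.
M(t) = 2.3052 − 1.148 × 0.4058 = 1.8393 Tg.

1.84 Tg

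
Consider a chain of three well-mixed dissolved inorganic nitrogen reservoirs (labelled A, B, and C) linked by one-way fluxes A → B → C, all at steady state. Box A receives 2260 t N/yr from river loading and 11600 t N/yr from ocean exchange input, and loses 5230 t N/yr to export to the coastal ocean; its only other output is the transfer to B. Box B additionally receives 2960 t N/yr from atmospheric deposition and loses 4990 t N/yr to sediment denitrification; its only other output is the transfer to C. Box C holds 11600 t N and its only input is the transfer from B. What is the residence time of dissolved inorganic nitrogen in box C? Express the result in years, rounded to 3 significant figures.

Box A: F(A→B) = (2260 + 11600) − 5230 = 8630.0 t N/yr.
Box B: F(B→C) = (8630.0 + 2960) − 4990 = 6600.0 t N/yr.
Box C throughput = its input = 6600.0 t N/yr; τ = 11600 / 6600.0 = 1.758 yr.

1.76 yr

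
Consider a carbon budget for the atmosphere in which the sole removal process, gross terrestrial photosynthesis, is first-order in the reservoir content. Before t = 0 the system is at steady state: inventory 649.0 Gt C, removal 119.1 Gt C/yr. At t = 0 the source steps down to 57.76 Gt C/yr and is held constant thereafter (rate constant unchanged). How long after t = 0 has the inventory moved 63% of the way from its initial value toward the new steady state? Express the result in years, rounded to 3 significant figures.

τ = M₀/F₀ = 649.0/119.1 = 5.449 yr.
The remaining gap fraction is e^(−t/τ); 63% covered ⇒ e^(−t/τ) = 0.370.
t = −τ ln(0.370) = 5.449 × 0.9943 = 5.418 yr.

5.42 yr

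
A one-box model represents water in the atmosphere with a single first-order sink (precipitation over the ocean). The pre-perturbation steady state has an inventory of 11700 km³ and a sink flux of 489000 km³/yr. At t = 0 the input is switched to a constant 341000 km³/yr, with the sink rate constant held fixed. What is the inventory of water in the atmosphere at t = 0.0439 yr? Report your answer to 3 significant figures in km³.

The sink rate constant is k = F₀/M₀ = 489000/11700 = 41.79 yr⁻¹.
Solving dM/dt = F₁ − kM with M(0) = M₀ gives M(t) = F₁/k + (M₀ − F₁/k)·e^(−kt).
F₁/k = 341000/41.79 = 8158.9 km³; kt = 41.79 × 0.0439 = 1.835, e^(−kt) = 0.1596.
M(0.0439) = 8158.9 + (11700 − 8158.9) × 0.1596 = 8158.9 + 565.3 = 8724.2 km³.

8720 km³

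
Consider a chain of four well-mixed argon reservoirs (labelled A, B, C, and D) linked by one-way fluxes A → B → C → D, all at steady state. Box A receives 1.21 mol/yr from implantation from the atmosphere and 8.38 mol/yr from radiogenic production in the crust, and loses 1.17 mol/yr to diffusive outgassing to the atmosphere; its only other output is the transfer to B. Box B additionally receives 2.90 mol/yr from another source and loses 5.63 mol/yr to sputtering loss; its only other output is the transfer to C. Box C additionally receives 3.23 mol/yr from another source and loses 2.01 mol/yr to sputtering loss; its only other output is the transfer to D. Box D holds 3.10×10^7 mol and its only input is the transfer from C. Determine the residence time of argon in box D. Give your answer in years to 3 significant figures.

4.49×10^6 yr

Box A: F(A→B) = (1.21 + 8.38) − 1.17 = 8.4200 mol/yr.
Box B: F(B→C) = (8.4200 + 2.90) − 5.63 = 5.6900 mol/yr.
Box C: F(C→D) = (5.6900 + 3.23) − 2.01 = 6.9100 mol/yr.
Box D throughput = its input = 6.9100 mol/yr; τ = 3.10×10^7 / 6.9100 = 4.486×10^6 yr.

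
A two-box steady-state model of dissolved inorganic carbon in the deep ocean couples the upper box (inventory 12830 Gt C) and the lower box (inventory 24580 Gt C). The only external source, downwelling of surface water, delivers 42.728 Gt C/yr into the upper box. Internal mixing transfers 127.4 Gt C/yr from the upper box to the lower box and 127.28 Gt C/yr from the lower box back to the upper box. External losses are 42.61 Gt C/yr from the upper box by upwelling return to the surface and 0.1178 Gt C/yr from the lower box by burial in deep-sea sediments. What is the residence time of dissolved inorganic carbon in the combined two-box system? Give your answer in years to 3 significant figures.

For the system as a whole, the A↔B exchange is internal and contributes nothing to the throughput; only the external sinks remove mass.
M_total = 12830 + 24580 = 37410 Gt C.
ΣF_external_out = 42.61 + 0.1178 = 42.728 Gt C/yr.
τ = M_total / ΣF_ext = 37410 / 42.728 = 875.5 yr.

876 yr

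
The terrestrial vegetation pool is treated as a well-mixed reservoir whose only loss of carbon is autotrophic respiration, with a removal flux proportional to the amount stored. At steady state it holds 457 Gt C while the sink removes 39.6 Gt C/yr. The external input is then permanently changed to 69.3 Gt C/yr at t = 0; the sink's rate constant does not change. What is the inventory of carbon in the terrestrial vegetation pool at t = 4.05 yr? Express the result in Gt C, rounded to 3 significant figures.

Residence time τ = M₀/F₀ = 11.54 yr. The eventual steady state is M_∞ = M₀·(F₁/F₀) = 457 × 69.3/39.6 = 799.75 Gt C.
The anomaly ΔM(t) = M(t) − M_∞ decays as ΔM₀·e^(−t/τ) with ΔM₀ = 457 − 799.75 = −342.7 Gt C.
At t = 4.05 yr, e^(−t/τ) = e^(−0.3509) = 0.7040, so ΔM = −241.3 Gt C and M = 799.75 − 241.3 = 558.45 Gt C.

558 Gt C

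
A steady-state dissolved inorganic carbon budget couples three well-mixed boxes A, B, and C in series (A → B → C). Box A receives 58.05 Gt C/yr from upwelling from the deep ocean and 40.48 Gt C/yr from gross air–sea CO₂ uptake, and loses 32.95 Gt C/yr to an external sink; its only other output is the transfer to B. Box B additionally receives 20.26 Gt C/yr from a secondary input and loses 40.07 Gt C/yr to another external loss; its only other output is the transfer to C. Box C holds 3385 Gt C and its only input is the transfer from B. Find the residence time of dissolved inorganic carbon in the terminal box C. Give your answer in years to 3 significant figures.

74.0 yr

Box A: F(A→B) = (58.05 + 40.48) − 32.95 = 65.580 Gt C/yr.
Box B: F(B→C) = (65.580 + 20.26) − 40.07 = 45.770 Gt C/yr.
Box C throughput = its input = 45.770 Gt C/yr; τ = 3385 / 45.770 = 73.96 yr.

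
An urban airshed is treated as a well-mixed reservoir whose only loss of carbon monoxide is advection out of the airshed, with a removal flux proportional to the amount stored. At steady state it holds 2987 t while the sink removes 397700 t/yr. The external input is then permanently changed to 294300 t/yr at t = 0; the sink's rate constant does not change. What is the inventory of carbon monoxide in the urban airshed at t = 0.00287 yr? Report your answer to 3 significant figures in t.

2740 t

Residence time τ = M₀/F₀ = 0.007511 yr. The eventual steady state is M_∞ = M₀·(F₁/F₀) = 2987 × 294300/397700 = 2210.4 t.
The anomaly ΔM(t) = M(t) − M_∞ decays as ΔM₀·e^(−t/τ) with ΔM₀ = 2987 − 2210.4 = 776.6 t.
At t = 0.00287 yr, e^(−t/τ) = e^(−0.3821) = 0.6824, so ΔM = 530.0 t and M = 2210.4 + 530.0 = 2740.4 t.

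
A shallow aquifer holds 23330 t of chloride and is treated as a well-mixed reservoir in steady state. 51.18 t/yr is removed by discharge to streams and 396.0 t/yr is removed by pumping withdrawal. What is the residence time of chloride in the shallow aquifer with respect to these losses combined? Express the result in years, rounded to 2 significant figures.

Total removal = 51.18 + 396.0 = 447.18 t/yr.
τ = M / ΣF_out = 23330 / 447.18 = 52.17 yr.

52 yr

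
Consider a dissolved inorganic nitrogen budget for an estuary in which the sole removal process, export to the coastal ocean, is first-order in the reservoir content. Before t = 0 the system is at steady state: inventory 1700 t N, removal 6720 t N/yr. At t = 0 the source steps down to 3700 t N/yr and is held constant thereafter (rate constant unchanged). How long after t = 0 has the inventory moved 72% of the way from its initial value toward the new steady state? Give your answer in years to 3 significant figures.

0.322 yr

τ = M₀/F₀ = 1700/6720 = 0.2530 yr.
The remaining gap fraction is e^(−t/τ); 72% covered ⇒ e^(−t/τ) = 0.280.
t = −τ ln(0.280) = 0.2530 × 1.273 = 0.3220 yr.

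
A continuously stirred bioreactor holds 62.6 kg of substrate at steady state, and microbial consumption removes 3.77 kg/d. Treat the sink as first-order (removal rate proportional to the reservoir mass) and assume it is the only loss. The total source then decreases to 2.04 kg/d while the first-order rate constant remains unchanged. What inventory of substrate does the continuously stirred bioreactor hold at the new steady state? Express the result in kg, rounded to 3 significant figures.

33.9 kg

Rate constant k = F/M = 3.77 / 62.6 = 0.06022 d⁻¹.
At the new steady state, source = k·M_new ⇒ M_new = 2.04 / 0.06022 = 33.87 kg.
(Equivalently M_new = M × F_new/F_old = 62.6 × 2.04/3.77.)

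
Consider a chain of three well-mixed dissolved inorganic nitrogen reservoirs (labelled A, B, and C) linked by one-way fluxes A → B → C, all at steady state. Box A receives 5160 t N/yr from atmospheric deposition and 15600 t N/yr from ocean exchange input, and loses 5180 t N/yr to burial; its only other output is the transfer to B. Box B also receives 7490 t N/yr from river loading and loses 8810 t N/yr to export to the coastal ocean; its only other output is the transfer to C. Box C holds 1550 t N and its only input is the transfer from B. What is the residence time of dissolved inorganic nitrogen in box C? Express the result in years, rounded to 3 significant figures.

Box A: F(A→B) = (5160 + 15600) − 5180 = 15580 t N/yr.
Box B: F(B→C) = (15580 + 7490) − 8810 = 14260 t N/yr.
Box C throughput = its input = 14260 t N/yr; τ = 1550 / 14260 = 0.1087 yr.

0.109 yr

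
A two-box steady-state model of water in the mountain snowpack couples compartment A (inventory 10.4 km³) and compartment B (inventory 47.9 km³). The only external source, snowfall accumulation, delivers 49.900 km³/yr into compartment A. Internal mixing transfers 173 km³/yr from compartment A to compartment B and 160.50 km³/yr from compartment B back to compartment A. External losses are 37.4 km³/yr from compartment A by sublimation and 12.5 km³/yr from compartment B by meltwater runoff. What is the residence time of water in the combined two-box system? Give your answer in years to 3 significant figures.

1.17 yr

Treat the two boxes together as one reservoir: the mixing fluxes between them are internal recycling, so τ = ΣM / Σ(external losses).
M_total = 10.4 + 47.9 = 58.300 km³.
ΣF_external_out = 37.4 + 12.5 = 49.900 km³/yr.
τ = M_total / ΣF_ext = 58.300 / 49.900 = 1.168 yr.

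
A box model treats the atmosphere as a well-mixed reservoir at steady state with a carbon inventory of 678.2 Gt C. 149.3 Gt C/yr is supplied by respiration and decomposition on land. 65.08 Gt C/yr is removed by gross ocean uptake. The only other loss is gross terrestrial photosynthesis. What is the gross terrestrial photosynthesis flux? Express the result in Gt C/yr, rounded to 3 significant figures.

At steady state ΣF_in = ΣF_out.
ΣF_in = 149.30 Gt C/yr.
Gross terrestrial photosynthesis flux = ΣF_in − (65.08) = 149.30 − 65.08 = 84.22 Gt C/yr.

84.2 Gt C/yr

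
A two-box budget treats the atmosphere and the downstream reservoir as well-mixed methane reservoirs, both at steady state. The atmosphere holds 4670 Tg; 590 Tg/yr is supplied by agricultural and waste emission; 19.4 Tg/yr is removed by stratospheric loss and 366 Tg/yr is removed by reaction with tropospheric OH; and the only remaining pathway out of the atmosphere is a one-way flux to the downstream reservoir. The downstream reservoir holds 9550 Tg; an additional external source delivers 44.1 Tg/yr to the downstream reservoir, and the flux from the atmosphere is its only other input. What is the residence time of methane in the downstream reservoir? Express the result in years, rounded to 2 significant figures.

38 yr

Balance the atmosphere: ΣF_in = 590.00 Tg/yr.
Flux to the downstream reservoir = ΣF_in − (19.4 + 366) = 204.60 Tg/yr.
Total input to the downstream reservoir = 204.60 + 44.1 = 248.70 Tg/yr; at steady state this equals its total output.
τ = M / F = 9550 / 248.70 = 38.40 yr.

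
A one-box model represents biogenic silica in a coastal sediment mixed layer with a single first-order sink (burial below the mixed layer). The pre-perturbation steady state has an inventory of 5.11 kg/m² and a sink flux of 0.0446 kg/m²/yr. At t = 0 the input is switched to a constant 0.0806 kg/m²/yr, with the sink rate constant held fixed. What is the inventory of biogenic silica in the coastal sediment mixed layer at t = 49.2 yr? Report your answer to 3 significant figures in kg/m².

6.55 kg/m²

τ = M₀/F₀ = 5.11/0.0446 = 114.6 yr; rate constant k = 1/τ.
New steady state M_∞ = F₁/k = F₁·τ = 0.0806 × 114.6 = 9.2347 kg/m².
M(t) = M_∞ + (M₀ − M_∞)·e^(−t/τ); t/τ = 49.2/114.6 = 0.4294, so e^(−t/τ) = 0.6509.
M(t) = 9.2347 − 4.125 × 0.6509 = 6.5500 kg/m².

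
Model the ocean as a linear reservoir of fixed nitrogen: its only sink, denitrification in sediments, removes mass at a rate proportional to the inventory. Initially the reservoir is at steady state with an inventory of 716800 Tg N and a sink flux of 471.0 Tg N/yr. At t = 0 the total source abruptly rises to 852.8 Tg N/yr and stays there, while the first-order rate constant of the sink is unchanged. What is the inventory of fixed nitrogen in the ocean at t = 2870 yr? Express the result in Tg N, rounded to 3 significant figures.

τ = M₀/F₀ = 716800/471.0 = 1522 yr; rate constant k = 1/τ.
New steady state M_∞ = F₁/k = F₁·τ = 852.8 × 1522 = 1.2978×10^6 Tg N.
M(t) = M_∞ + (M₀ − M_∞)·e^(−t/τ); t/τ = 2870/1522 = 1.886, so e^(−t/τ) = 0.1517.
M(t) = 1.2978×10^6 − 581000 × 0.1517 = 1.2097×10^6 Tg N.

1.21×10^6 Tg N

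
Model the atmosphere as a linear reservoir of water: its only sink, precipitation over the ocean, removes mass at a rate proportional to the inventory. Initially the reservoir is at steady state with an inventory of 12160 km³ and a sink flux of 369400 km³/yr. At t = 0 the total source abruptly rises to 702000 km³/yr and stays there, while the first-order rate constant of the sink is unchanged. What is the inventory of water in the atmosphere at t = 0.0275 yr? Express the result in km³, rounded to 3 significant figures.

18400 km³

τ = M₀/F₀ = 12160/369400 = 0.03292 yr; rate constant k = 1/τ.
New steady state M_∞ = F₁/k = F₁·τ = 702000 × 0.03292 = 23109 km³.
M(t) = M_∞ + (M₀ − M_∞)·e^(−t/τ); t/τ = 0.0275/0.03292 = 0.8354, so e^(−t/τ) = 0.4337.
M(t) = 23109 − 10950 × 0.4337 = 18360 km³.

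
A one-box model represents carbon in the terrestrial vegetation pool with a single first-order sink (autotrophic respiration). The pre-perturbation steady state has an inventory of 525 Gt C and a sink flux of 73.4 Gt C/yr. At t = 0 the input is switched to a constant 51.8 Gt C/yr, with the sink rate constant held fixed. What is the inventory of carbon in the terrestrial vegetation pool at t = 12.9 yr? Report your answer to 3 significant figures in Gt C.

Residence time τ = M₀/F₀ = 7.153 yr. The eventual steady state is M_∞ = M₀·(F₁/F₀) = 525 × 51.8/73.4 = 370.50 Gt C.
The anomaly ΔM(t) = M(t) − M_∞ decays as ΔM₀·e^(−t/τ) with ΔM₀ = 525 − 370.50 = 154.5 Gt C.
At t = 12.9 yr, e^(−t/τ) = e^(−1.804) = 0.1647, so ΔM = 25.45 Gt C and M = 370.50 + 25.45 = 395.95 Gt C.

396 Gt C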